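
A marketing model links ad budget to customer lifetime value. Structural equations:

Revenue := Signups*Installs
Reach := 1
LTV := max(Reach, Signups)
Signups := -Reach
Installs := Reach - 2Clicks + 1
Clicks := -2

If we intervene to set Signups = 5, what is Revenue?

30

Intervening sets Signups = 5 and removes its equation (Signups := -Reach).
Installs = Reach - 2Clicks + 1  [with Reach=1, Clicks=-2]  = 6
Revenue = Signups*Installs  [with Signups=5, Installs=6]  = 30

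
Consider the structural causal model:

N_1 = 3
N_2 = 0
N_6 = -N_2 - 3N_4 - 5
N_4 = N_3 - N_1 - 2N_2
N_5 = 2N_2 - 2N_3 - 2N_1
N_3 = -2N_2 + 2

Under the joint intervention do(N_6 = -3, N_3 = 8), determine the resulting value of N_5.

-22

Under do(N_6 = -3, N_3 = 8), each intervened variable's structural equation is replaced by its fixed value.
N_5 = 2N_2 - 2N_3 - 2N_1  [with N_2=0, N_3=8, N_1=3]  = -22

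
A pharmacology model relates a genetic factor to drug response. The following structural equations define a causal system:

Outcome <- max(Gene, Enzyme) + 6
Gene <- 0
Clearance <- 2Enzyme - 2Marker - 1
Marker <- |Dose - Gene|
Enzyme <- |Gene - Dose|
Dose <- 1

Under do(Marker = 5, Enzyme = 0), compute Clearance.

The joint intervention fixes Marker = 5, Enzyme = 0, removing each variable's own equation.
Clearance = 2Enzyme - 2Marker - 1  [with Enzyme=0, Marker=5]  = -11

-11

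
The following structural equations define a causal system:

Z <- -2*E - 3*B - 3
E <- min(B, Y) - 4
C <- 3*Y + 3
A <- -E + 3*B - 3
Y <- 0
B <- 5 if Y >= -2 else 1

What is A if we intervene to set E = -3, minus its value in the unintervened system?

The intervention breaks the incoming arrows to E: E <- min(B, Y) - 4 no longer applies, and E = -3.
B = 5 if Y >= -2 else 1  [with Y=0]  = 5
A = -E + 3*B - 3  [with E=-3, B=5]  = 15
Without intervention: B = 5 if Y >= -2 else 1  [with Y=0]  = 5; E = min(B, Y) - 4  [with B=5, Y=0]  = -4; A = -E + 3*B - 3  [with E=-4, B=5]  = 16.
Change = 15 − 16 = -1.

-1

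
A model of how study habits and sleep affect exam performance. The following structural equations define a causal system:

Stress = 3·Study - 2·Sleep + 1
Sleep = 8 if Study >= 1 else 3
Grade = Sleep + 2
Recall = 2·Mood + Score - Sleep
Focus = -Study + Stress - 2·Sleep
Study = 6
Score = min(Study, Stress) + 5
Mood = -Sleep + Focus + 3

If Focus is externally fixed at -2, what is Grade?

10

do(Focus=-2) replaces the equation Focus = -Study + Stress - 2·Sleep with the constant Focus = -2.
No directed path runs from Focus to Grade, so Grade keeps its natural value.
Sleep = 8 if Study >= 1 else 3  [with Study=6]  = 8
Grade = Sleep + 2  [with Sleep=8]  = 10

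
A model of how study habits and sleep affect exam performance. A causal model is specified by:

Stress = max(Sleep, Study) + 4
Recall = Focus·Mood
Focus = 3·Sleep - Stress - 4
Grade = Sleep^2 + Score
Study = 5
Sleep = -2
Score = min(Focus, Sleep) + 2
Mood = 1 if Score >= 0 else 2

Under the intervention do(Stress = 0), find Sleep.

-2

Under do(Stress=0), the mechanism Stress = max(Sleep, Study) + 4 is discarded; Stress is fixed at 0.
Since Sleep is not a descendant of the intervened variable, it is unaffected.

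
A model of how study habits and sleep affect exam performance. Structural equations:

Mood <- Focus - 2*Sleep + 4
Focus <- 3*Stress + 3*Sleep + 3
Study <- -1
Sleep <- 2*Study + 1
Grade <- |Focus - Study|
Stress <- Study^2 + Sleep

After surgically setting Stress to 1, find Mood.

9

do(Stress=1) replaces the equation Stress <- Study^2 + Sleep with the constant Stress = 1.
Sleep = 2*Study + 1  [with Study=-1]  = -1
Focus = 3*Stress + 3*Sleep + 3  [with Stress=1, Sleep=-1]  = 3
Mood = Focus - 2*Sleep + 4  [with Focus=3, Sleep=-1]  = 9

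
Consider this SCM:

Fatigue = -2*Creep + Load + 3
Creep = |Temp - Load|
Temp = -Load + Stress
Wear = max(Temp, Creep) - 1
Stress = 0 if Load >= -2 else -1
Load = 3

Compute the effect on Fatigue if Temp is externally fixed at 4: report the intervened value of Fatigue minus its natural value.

The intervention breaks the incoming arrows to Temp: Temp = -Load + Stress no longer applies, and Temp = 4.
Creep = |Temp - Load|  [with Temp=4, Load=3]  = 1
Fatigue = -2*Creep + Load + 3  [with Creep=1, Load=3]  = 4
Without intervention: Stress = 0 if Load >= -2 else -1  [with Load=3]  = 0; Temp = -Load + Stress  [with Load=3, Stress=0]  = -3; Creep = |Temp - Load|  [with Temp=-3, Load=3]  = 6; Fatigue = -2*Creep + Load + 3  [with Creep=6, Load=3]  = -6.
Change = 4 − (-6) = 10.

10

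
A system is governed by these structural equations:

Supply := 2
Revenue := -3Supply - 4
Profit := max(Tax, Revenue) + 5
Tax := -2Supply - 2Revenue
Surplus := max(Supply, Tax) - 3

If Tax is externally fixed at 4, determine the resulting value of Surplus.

1

do(Tax=4) replaces the equation Tax := -2Supply - 2Revenue with the constant Tax = 4.
Surplus = max(Supply, Tax) - 3  [with Supply=2, Tax=4]  = 1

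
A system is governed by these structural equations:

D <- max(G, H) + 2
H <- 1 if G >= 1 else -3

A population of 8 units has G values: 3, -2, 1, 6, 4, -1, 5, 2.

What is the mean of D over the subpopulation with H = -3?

0.5

E[D|H=-3] averages over only the 2 units with H=-3 (G = -2, -1): D = 0, 1, mean 0.5.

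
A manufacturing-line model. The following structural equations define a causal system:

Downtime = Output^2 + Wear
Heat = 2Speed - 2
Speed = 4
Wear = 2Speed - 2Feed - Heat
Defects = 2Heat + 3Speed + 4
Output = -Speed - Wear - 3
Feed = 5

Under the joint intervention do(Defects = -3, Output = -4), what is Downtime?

8

Under do(Defects = -3, Output = -4), each intervened variable's structural equation is replaced by its fixed value.
Heat = 2Speed - 2  [with Speed=4]  = 6
Wear = 2Speed - 2Feed - Heat  [with Speed=4, Feed=5, Heat=6]  = -8
Downtime = Output^2 + Wear  [with Output=-4, Wear=-8]  = 8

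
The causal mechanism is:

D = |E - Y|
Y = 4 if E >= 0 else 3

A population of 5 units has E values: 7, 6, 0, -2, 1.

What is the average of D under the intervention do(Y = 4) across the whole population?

The intervention sets Y=4 in all 5 units regardless of E. Recomputing D per unit gives 3, 2, 4, 6, 3; average 3.6.

3.6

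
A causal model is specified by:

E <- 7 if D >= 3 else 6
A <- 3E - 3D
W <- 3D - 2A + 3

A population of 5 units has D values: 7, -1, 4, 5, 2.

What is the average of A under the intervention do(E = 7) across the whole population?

The intervention sets E=7 in all 5 units regardless of D. Recomputing A per unit gives 0, 24, 9, 6, 15; average 10.8.

10.8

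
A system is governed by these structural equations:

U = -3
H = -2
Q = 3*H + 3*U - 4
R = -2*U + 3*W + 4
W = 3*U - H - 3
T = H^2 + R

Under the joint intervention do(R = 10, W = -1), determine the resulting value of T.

14

The joint intervention fixes R = 10, W = -1, removing each variable's own equation.
T = H^2 + R  [with H=-2, R=10]  = 14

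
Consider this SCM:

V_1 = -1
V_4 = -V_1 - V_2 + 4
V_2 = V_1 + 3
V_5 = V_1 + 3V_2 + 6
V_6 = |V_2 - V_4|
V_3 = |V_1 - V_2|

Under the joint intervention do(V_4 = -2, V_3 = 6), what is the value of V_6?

4

The joint intervention fixes V_4 = -2, V_3 = 6, removing each variable's own equation.
V_2 = V_1 + 3  [with V_1=-1]  = 2
V_6 = |V_2 - V_4|  [with V_2=2, V_4=-2]  = 4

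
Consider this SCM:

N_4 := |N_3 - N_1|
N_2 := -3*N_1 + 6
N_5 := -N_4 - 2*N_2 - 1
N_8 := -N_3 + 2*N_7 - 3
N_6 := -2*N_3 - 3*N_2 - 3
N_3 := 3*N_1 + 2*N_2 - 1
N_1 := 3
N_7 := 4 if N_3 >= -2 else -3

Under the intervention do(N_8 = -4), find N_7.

Intervening sets N_8 = -4 and removes its equation (N_8 := -N_3 + 2*N_7 - 3).
Since N_7 is not a descendant of the intervened variable, it is unaffected.
N_2 = -3*N_1 + 6  [with N_1=3]  = -3
N_3 = 3*N_1 + 2*N_2 - 1  [with N_1=3, N_2=-3]  = 2
N_7 = 4 if N_3 >= -2 else -3  [with N_3=2]  = 4

4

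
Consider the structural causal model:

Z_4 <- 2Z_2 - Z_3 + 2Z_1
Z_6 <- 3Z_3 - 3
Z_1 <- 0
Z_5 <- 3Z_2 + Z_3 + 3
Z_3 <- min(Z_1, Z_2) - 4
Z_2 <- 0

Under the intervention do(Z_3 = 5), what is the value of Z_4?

The intervention breaks the incoming arrows to Z_3: Z_3 <- min(Z_1, Z_2) - 4 no longer applies, and Z_3 = 5.
Z_4 = 2Z_2 - Z_3 + 2Z_1  [with Z_2=0, Z_3=5, Z_1=0]  = -5

-5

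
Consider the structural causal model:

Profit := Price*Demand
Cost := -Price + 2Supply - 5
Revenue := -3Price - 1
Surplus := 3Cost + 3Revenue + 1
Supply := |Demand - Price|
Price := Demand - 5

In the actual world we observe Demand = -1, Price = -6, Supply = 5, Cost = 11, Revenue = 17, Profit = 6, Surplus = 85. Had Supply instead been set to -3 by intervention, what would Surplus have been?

37

The intervention breaks the incoming arrows to Supply: Supply := |Demand - Price| no longer applies, and Supply = -3.
Price = Demand - 5  [with Demand=-1]  = -6
Cost = -Price + 2Supply - 5  [with Price=-6, Supply=-3]  = -5
Revenue = -3Price - 1  [with Price=-6]  = 17
Surplus = 3Cost + 3Revenue + 1  [with Cost=-5, Revenue=17]  = 37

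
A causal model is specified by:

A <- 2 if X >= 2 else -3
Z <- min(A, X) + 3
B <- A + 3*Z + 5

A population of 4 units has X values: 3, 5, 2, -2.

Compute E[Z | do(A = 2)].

do(A=2) breaks A's dependence on X. With A=2 fixed, Z across the units is 5, 5, 5, 1, mean 4.

4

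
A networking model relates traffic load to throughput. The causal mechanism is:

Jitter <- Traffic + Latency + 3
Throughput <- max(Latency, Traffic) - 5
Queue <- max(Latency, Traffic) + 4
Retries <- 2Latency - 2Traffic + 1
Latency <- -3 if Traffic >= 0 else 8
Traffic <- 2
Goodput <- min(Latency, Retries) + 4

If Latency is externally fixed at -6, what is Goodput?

-11

Under do(Latency=-6), the mechanism Latency <- -3 if Traffic >= 0 else 8 is discarded; Latency is fixed at -6.
Retries = 2Latency - 2Traffic + 1  [with Latency=-6, Traffic=2]  = -15
Goodput = min(Latency, Retries) + 4  [with Latency=-6, Retries=-15]  = -11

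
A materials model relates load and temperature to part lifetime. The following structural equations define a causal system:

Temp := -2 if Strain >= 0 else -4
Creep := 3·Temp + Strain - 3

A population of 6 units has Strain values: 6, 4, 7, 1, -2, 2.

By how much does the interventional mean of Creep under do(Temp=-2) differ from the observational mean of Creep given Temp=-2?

Every unit gets Temp=-2 under the intervention. Creep values become -3, -5, -2, -8, -11, -7; E[Creep|do(Temp=-2)] = -6.
Conditioning on Temp=-2 selects the 5 unit(s) with Strain ∈ {6, 4, 7, 1, 2}. Their Creep values: -3, -5, -2, -8, -7. Mean = -5.
Difference = -6 − (-5) = -1.

-1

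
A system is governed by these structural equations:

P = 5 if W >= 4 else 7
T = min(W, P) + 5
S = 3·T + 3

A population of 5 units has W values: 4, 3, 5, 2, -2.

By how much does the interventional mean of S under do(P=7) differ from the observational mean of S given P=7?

4.2

Every unit gets P=7 under the intervention. S values become 30, 27, 33, 24, 12; E[S|do(P=7)] = 25.2.
Observing P=7 restricts to units where P's equation naturally yields 7: W ∈ {3, 2, -2}. In that subpopulation S = 27, 24, 12, mean 21.
Difference = 25.2 − 21 = 4.2.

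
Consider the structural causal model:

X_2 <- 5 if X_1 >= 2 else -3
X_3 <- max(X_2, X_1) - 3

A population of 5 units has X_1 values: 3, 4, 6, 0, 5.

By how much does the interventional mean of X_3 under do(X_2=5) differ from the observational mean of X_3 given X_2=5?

-0.05

The intervention sets X_2=5 in all 5 units regardless of X_1. Recomputing X_3 per unit gives 2, 2, 3, 2, 2; average 2.2.
Observing X_2=5 restricts to units where X_2's equation naturally yields 5: X_1 ∈ {3, 4, 6, 5}. In that subpopulation X_3 = 2, 2, 3, 2, mean 2.25.
Difference = 2.2 − 2.25 = -0.05.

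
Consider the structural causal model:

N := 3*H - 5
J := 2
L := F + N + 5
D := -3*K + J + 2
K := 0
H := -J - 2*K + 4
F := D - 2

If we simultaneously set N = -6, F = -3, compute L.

Setting N = -6, F = -3 by intervention discards those variables' equations.
L = F + N + 5  [with F=-3, N=-6]  = -4

-4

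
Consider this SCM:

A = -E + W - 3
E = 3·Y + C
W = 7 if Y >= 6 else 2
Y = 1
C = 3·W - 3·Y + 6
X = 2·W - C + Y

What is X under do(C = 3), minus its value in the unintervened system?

do(C=3) replaces the equation C = 3·W - 3·Y + 6 with the constant C = 3.
W = 7 if Y >= 6 else 2  [with Y=1]  = 2
X = 2·W - C + Y  [with W=2, C=3, Y=1]  = 2
Without intervention: W = 7 if Y >= 6 else 2  [with Y=1]  = 2; C = 3·W - 3·Y + 6  [with W=2, Y=1]  = 9; X = 2·W - C + Y  [with W=2, C=9, Y=1]  = -4.
Change = 2 − (-4) = 6.

6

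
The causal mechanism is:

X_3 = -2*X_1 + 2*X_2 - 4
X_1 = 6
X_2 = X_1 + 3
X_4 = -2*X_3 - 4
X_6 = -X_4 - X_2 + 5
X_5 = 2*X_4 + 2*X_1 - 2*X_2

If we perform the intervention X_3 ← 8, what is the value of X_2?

Under do(X_3=8), the mechanism X_3 = -2*X_1 + 2*X_2 - 4 is discarded; X_3 is fixed at 8.
Since X_2 is not a descendant of the intervened variable, it is unaffected.
X_2 = X_1 + 3  [with X_1=6]  = 9

9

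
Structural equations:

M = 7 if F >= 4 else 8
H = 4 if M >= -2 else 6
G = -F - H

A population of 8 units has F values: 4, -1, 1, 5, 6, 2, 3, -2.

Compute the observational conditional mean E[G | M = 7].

Observing M=7 restricts to units where M's equation naturally yields 7: F ∈ {4, 5, 6}. In that subpopulation G = -8, -9, -10, mean -9.

-9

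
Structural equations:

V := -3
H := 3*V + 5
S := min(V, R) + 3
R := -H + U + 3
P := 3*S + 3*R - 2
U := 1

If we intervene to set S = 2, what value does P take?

The intervention breaks the incoming arrows to S: S := min(V, R) + 3 no longer applies, and S = 2.
H = 3*V + 5  [with V=-3]  = -4
R = -H + U + 3  [with H=-4, U=1]  = 8
P = 3*S + 3*R - 2  [with S=2, R=8]  = 28

28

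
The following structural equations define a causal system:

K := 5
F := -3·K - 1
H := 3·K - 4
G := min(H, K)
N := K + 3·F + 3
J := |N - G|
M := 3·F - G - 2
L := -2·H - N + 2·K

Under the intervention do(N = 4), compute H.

do(N=4) replaces the equation N := K + 3·F + 3 with the constant N = 4.
H is not downstream of the intervention, so its value is determined by the original equations.
H = 3·K - 4  [with K=5]  = 11

11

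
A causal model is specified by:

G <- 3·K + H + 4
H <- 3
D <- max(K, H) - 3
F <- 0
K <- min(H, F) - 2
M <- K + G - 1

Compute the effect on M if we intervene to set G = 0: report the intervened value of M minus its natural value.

The intervention breaks the incoming arrows to G: G <- 3·K + H + 4 no longer applies, and G = 0.
K = min(H, F) - 2  [with H=3, F=0]  = -2
M = K + G - 1  [with K=-2, G=0]  = -3
Without intervention: K = min(H, F) - 2  [with H=3, F=0]  = -2; G = 3·K + H + 4  [with K=-2, H=3]  = 1; M = K + G - 1  [with K=-2, G=1]  = -2.
Change = -3 − (-2) = -1.

-1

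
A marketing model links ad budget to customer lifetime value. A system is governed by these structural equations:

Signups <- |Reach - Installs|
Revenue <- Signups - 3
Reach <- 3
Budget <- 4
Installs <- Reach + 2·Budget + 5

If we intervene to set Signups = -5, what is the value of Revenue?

-8

Intervening sets Signups = -5 and removes its equation (Signups <- |Reach - Installs|).
Revenue = Signups - 3  [with Signups=-5]  = -8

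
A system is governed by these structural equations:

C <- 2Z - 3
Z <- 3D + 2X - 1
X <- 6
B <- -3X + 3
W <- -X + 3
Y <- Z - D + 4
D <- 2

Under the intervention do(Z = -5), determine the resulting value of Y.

-3

The intervention breaks the incoming arrows to Z: Z <- 3D + 2X - 1 no longer applies, and Z = -5.
Y = Z - D + 4  [with Z=-5, D=2]  = -3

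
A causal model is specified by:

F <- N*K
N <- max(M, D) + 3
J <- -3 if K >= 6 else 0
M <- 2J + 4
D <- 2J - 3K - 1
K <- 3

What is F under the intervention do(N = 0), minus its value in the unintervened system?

-21

The intervention breaks the incoming arrows to N: N <- max(M, D) + 3 no longer applies, and N = 0.
F = N*K  [with N=0, K=3]  = 0
Without intervention: J = -3 if K >= 6 else 0  [with K=3]  = 0; M = 2J + 4  [with J=0]  = 4; D = 2J - 3K - 1  [with J=0, K=3]  = -10; N = max(M, D) + 3  [with M=4, D=-10]  = 7; F = N*K  [with N=7, K=3]  = 21.
Change = 0 − 21 = -21.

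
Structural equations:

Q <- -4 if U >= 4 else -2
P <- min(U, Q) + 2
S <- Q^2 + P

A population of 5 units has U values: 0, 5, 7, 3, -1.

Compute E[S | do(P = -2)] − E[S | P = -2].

-7.2

The intervention sets P=-2 in all 5 units regardless of U. Recomputing S per unit gives 2, 14, 14, 2, 2; average 6.8.
Observing P=-2 restricts to units where P's equation naturally yields -2: U ∈ {5, 7}. In that subpopulation S = 14, 14, mean 14.
Difference = 6.8 − 14 = -7.2.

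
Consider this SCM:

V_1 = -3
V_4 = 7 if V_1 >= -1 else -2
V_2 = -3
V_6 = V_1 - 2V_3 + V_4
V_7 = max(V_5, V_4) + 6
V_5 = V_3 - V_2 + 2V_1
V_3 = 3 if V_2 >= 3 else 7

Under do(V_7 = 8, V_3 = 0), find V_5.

-3

Under do(V_7 = 8, V_3 = 0), each intervened variable's structural equation is replaced by its fixed value.
V_5 = V_3 - V_2 + 2V_1  [with V_3=0, V_2=-3, V_1=-3]  = -3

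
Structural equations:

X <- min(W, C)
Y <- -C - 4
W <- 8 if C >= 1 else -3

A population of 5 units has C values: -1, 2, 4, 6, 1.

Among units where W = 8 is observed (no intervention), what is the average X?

Observing W=8 restricts to units where W's equation naturally yields 8: C ∈ {2, 4, 6, 1}. In that subpopulation X = 2, 4, 6, 1, mean 3.25.

3.25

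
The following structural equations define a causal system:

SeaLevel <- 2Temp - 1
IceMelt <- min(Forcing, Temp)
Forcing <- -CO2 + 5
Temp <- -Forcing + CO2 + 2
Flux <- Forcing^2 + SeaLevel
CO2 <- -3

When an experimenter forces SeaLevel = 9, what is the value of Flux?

The intervention breaks the incoming arrows to SeaLevel: SeaLevel <- 2Temp - 1 no longer applies, and SeaLevel = 9.
Forcing = -CO2 + 5  [with CO2=-3]  = 8
Flux = Forcing^2 + SeaLevel  [with Forcing=8, SeaLevel=9]  = 73

73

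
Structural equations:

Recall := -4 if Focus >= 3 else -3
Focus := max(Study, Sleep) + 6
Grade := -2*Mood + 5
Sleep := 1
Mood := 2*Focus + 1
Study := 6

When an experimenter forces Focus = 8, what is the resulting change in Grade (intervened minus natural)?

The intervention breaks the incoming arrows to Focus: Focus := max(Study, Sleep) + 6 no longer applies, and Focus = 8.
Mood = 2*Focus + 1  [with Focus=8]  = 17
Grade = -2*Mood + 5  [with Mood=17]  = -29
Without intervention: Focus = max(Study, Sleep) + 6  [with Study=6, Sleep=1]  = 12; Mood = 2*Focus + 1  [with Focus=12]  = 25; Grade = -2*Mood + 5  [with Mood=25]  = -45.
Change = -29 − (-45) = 16.

16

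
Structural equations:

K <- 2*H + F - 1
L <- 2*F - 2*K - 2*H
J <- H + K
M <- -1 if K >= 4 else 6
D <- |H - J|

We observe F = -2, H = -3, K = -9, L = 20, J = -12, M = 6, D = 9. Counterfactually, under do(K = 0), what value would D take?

The intervention breaks the incoming arrows to K: K <- 2*H + F - 1 no longer applies, and K = 0.
J = H + K  [with H=-3, K=0]  = -3
D = |H - J|  [with H=-3, J=-3]  = 0

0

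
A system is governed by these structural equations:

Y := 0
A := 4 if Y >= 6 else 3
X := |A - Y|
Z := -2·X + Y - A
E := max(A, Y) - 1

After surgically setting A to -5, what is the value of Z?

-5

Under do(A=-5), the mechanism A := 4 if Y >= 6 else 3 is discarded; A is fixed at -5.
X = |A - Y|  [with A=-5, Y=0]  = 5
Z = -2·X + Y - A  [with X=5, Y=0, A=-5]  = -5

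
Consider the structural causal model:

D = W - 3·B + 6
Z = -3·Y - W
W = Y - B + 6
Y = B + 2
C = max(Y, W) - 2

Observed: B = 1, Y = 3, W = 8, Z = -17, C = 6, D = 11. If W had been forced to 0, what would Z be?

The intervention breaks the incoming arrows to W: W = Y - B + 6 no longer applies, and W = 0.
Y = B + 2  [with B=1]  = 3
Z = -3·Y - W  [with Y=3, W=0]  = -9

-9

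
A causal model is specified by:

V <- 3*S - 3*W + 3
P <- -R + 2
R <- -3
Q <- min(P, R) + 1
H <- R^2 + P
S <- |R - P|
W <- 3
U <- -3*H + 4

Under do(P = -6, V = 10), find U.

Under do(P = -6, V = 10), each intervened variable's structural equation is replaced by its fixed value.
H = R^2 + P  [with R=-3, P=-6]  = 3
U = -3*H + 4  [with H=3]  = -5

-5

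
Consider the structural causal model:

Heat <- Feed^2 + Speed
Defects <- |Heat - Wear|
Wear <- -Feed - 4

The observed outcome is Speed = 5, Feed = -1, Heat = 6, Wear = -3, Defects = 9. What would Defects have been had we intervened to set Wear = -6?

12

Intervening sets Wear = -6 and removes its equation (Wear <- -Feed - 4).
Heat = Feed^2 + Speed  [with Feed=-1, Speed=5]  = 6
Defects = |Heat - Wear|  [with Heat=6, Wear=-6]  = 12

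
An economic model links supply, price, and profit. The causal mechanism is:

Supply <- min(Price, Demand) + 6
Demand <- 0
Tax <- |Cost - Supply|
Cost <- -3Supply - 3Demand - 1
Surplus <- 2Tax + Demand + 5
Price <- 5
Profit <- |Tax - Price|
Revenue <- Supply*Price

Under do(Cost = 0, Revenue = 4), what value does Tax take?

The joint intervention fixes Cost = 0, Revenue = 4, removing each variable's own equation.
Supply = min(Price, Demand) + 6  [with Price=5, Demand=0]  = 6
Tax = |Cost - Supply|  [with Cost=0, Supply=6]  = 6

6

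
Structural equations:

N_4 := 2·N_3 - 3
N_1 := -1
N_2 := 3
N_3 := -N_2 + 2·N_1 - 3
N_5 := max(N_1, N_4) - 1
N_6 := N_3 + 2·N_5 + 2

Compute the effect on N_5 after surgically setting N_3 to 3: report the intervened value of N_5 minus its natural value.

do(N_3=3) replaces the equation N_3 := -N_2 + 2·N_1 - 3 with the constant N_3 = 3.
N_4 = 2·N_3 - 3  [with N_3=3]  = 3
N_5 = max(N_1, N_4) - 1  [with N_1=-1, N_4=3]  = 2
Without intervention: N_3 = -N_2 + 2·N_1 - 3  [with N_2=3, N_1=-1]  = -8; N_4 = 2·N_3 - 3  [with N_3=-8]  = -19; N_5 = max(N_1, N_4) - 1  [with N_1=-1, N_4=-19]  = -2.
Change = 2 − (-2) = 4.

4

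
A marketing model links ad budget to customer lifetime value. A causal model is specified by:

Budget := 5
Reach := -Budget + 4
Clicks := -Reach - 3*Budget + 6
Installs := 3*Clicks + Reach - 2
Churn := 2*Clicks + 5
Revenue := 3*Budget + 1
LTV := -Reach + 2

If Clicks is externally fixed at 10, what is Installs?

27

The intervention breaks the incoming arrows to Clicks: Clicks := -Reach - 3*Budget + 6 no longer applies, and Clicks = 10.
Reach = -Budget + 4  [with Budget=5]  = -1
Installs = 3*Clicks + Reach - 2  [with Clicks=10, Reach=-1]  = 27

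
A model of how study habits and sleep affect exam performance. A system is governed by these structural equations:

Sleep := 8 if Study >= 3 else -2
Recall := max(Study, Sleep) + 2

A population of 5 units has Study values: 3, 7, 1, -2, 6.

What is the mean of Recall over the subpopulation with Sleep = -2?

1.5

Observing Sleep=-2 restricts to units where Sleep's equation naturally yields -2: Study ∈ {1, -2}. In that subpopulation Recall = 3, 0, mean 1.5.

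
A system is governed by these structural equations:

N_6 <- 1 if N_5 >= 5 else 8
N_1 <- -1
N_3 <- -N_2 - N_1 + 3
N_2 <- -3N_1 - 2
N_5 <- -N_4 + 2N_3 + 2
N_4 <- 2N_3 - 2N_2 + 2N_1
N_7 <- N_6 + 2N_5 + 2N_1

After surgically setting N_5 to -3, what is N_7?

0

Under do(N_5=-3), the mechanism N_5 <- -N_4 + 2N_3 + 2 is discarded; N_5 is fixed at -3.
N_6 = 1 if N_5 >= 5 else 8  [with N_5=-3]  = 8
N_7 = N_6 + 2N_5 + 2N_1  [with N_6=8, N_5=-3, N_1=-1]  = 0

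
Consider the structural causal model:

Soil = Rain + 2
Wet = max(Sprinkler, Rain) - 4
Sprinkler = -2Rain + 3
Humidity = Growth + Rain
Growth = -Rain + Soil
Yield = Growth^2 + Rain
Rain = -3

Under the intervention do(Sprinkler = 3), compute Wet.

Under do(Sprinkler=3), the mechanism Sprinkler = -2Rain + 3 is discarded; Sprinkler is fixed at 3.
Wet = max(Sprinkler, Rain) - 4  [with Sprinkler=3, Rain=-3]  = -1

-1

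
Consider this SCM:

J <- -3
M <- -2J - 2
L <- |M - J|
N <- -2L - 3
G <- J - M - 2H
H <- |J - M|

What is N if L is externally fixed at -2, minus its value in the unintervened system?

Under do(L=-2), the mechanism L <- |M - J| is discarded; L is fixed at -2.
N = -2L - 3  [with L=-2]  = 1
Without intervention: M = -2J - 2  [with J=-3]  = 4; L = |M - J|  [with M=4, J=-3]  = 7; N = -2L - 3  [with L=7]  = -17.
Change = 1 − (-17) = 18.

18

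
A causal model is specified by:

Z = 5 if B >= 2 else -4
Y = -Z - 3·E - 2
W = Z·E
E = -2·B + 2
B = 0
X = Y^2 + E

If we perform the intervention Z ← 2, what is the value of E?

2

The intervention breaks the incoming arrows to Z: Z = 5 if B >= 2 else -4 no longer applies, and Z = 2.
Since E is not a descendant of the intervened variable, it is unaffected.
E = -2·B + 2  [with B=0]  = 2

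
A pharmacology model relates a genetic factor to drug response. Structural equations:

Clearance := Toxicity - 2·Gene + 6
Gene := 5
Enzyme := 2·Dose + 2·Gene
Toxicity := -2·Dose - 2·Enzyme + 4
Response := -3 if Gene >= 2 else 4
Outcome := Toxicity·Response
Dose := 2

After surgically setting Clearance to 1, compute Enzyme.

do(Clearance=1) replaces the equation Clearance := Toxicity - 2·Gene + 6 with the constant Clearance = 1.
Enzyme is not downstream of the intervention, so its value is determined by the original equations.
Enzyme = 2·Dose + 2·Gene  [with Dose=2, Gene=5]  = 14

14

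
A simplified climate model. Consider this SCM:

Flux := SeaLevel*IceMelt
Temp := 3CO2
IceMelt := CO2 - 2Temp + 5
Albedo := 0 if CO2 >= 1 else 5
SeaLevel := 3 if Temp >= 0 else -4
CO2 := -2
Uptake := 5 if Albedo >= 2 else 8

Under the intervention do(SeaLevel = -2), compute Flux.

The intervention breaks the incoming arrows to SeaLevel: SeaLevel := 3 if Temp >= 0 else -4 no longer applies, and SeaLevel = -2.
Temp = 3CO2  [with CO2=-2]  = -6
IceMelt = CO2 - 2Temp + 5  [with CO2=-2, Temp=-6]  = 15
Flux = SeaLevel*IceMelt  [with SeaLevel=-2, IceMelt=15]  = -30

-30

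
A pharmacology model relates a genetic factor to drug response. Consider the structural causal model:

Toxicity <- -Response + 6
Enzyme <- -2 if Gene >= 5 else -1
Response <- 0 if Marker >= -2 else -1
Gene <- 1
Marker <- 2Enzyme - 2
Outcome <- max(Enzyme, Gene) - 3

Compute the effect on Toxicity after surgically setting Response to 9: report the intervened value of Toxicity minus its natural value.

-10

Intervening sets Response = 9 and removes its equation (Response <- 0 if Marker >= -2 else -1).
Toxicity = -Response + 6  [with Response=9]  = -3
Without intervention: Enzyme = -2 if Gene >= 5 else -1  [with Gene=1]  = -1; Marker = 2Enzyme - 2  [with Enzyme=-1]  = -4; Response = 0 if Marker >= -2 else -1  [with Marker=-4]  = -1; Toxicity = -Response + 6  [with Response=-1]  = 7.
Change = -3 − 7 = -10.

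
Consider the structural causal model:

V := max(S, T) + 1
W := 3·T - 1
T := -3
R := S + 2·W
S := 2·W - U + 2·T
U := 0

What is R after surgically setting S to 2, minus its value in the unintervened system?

Intervening sets S = 2 and removes its equation (S := 2·W - U + 2·T).
W = 3·T - 1  [with T=-3]  = -10
R = S + 2·W  [with S=2, W=-10]  = -18
Without intervention: W = 3·T - 1  [with T=-3]  = -10; S = 2·W - U + 2·T  [with W=-10, U=0, T=-3]  = -26; R = S + 2·W  [with S=-26, W=-10]  = -46.
Change = -18 − (-46) = 28.

28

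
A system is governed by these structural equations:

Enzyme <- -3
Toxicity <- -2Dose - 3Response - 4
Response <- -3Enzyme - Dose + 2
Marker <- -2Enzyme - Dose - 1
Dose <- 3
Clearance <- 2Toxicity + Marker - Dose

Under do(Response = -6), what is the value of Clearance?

15

Under do(Response=-6), the mechanism Response <- -3Enzyme - Dose + 2 is discarded; Response is fixed at -6.
Marker = -2Enzyme - Dose - 1  [with Enzyme=-3, Dose=3]  = 2
Toxicity = -2Dose - 3Response - 4  [with Dose=3, Response=-6]  = 8
Clearance = 2Toxicity + Marker - Dose  [with Toxicity=8, Marker=2, Dose=3]  = 15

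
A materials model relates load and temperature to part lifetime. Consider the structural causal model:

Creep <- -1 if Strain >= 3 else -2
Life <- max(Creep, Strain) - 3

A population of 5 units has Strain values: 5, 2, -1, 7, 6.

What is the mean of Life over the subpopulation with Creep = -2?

Conditioning on Creep=-2 selects the 2 unit(s) with Strain ∈ {2, -1}. Their Life values: -1, -4. Mean = -2.5.

-2.5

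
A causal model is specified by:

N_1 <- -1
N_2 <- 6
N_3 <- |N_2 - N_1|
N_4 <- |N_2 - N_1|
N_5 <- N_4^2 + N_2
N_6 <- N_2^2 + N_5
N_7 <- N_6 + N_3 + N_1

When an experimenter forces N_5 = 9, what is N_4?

7

The intervention breaks the incoming arrows to N_5: N_5 <- N_4^2 + N_2 no longer applies, and N_5 = 9.
Since N_4 is not a descendant of the intervened variable, it is unaffected.
N_4 = |N_2 - N_1|  [with N_2=6, N_1=-1]  = 7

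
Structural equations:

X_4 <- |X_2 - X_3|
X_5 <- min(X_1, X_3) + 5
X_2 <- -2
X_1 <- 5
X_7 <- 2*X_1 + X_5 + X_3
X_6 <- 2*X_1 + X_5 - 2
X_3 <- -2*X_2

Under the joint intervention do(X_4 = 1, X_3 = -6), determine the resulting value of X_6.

7

The joint intervention fixes X_4 = 1, X_3 = -6, removing each variable's own equation.
X_5 = min(X_1, X_3) + 5  [with X_1=5, X_3=-6]  = -1
X_6 = 2*X_1 + X_5 - 2  [with X_1=5, X_5=-1]  = 7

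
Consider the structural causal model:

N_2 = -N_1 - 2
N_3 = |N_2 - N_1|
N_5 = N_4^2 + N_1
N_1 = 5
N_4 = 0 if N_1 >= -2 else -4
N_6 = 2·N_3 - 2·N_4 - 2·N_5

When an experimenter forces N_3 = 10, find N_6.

The intervention breaks the incoming arrows to N_3: N_3 = |N_2 - N_1| no longer applies, and N_3 = 10.
N_4 = 0 if N_1 >= -2 else -4  [with N_1=5]  = 0
N_5 = N_4^2 + N_1  [with N_4=0, N_1=5]  = 5
N_6 = 2·N_3 - 2·N_4 - 2·N_5  [with N_3=10, N_4=0, N_5=5]  = 10

10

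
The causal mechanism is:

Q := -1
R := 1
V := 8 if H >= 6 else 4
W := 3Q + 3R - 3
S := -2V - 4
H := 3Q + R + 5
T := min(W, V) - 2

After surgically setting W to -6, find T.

The intervention breaks the incoming arrows to W: W := 3Q + 3R - 3 no longer applies, and W = -6.
H = 3Q + R + 5  [with Q=-1, R=1]  = 3
V = 8 if H >= 6 else 4  [with H=3]  = 4
T = min(W, V) - 2  [with W=-6, V=4]  = -8

-8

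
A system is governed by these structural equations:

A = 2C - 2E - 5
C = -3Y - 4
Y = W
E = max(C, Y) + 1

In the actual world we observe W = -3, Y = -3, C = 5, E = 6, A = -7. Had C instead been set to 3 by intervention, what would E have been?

The intervention breaks the incoming arrows to C: C = -3Y - 4 no longer applies, and C = 3.
Y = W  [with W=-3]  = -3
E = max(C, Y) + 1  [with C=3, Y=-3]  = 4

4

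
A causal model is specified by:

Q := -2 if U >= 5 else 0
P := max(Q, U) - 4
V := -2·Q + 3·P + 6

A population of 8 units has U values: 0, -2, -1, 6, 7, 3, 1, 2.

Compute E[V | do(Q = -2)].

Under do(Q=-2), Q's equation is replaced by Q=-2 for every unit. Per-unit V: -2, -8, -5, 16, 19, 7, 1, 4. Mean = 4.

4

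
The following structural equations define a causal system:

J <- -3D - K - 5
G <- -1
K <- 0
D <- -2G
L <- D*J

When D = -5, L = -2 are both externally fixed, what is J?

10

The joint intervention fixes D = -5, L = -2, removing each variable's own equation.
J = -3D - K - 5  [with D=-5, K=0]  = 10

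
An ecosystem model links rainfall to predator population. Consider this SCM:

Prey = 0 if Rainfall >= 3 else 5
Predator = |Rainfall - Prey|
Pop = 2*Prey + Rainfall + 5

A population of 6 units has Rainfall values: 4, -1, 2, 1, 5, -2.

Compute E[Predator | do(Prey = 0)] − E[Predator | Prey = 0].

do(Prey=0) breaks Prey's dependence on Rainfall. With Prey=0 fixed, Predator across the units is 4, 1, 2, 1, 5, 2, mean 2.5.
Conditioning on Prey=0 selects the 2 unit(s) with Rainfall ∈ {4, 5}. Their Predator values: 4, 5. Mean = 4.5.
Difference = 2.5 − 4.5 = -2.

-2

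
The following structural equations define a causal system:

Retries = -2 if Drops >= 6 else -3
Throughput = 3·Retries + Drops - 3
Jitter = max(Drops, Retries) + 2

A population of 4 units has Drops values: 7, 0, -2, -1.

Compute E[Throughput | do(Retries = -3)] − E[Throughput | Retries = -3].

2

The intervention sets Retries=-3 in all 4 units regardless of Drops. Recomputing Throughput per unit gives -5, -12, -14, -13; average -11.
Observing Retries=-3 restricts to units where Retries's equation naturally yields -3: Drops ∈ {0, -2, -1}. In that subpopulation Throughput = -12, -14, -13, mean -13.
Difference = -11 − (-13) = 2.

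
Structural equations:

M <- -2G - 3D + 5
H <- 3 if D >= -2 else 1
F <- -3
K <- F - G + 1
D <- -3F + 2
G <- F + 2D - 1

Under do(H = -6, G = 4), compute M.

-36

Under do(H = -6, G = 4), each intervened variable's structural equation is replaced by its fixed value.
D = -3F + 2  [with F=-3]  = 11
M = -2G - 3D + 5  [with G=4, D=11]  = -36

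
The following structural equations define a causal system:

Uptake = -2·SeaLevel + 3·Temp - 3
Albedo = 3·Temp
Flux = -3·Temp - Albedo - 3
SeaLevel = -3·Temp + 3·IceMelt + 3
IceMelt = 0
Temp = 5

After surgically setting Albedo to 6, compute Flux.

do(Albedo=6) replaces the equation Albedo = 3·Temp with the constant Albedo = 6.
Flux = -3·Temp - Albedo - 3  [with Temp=5, Albedo=6]  = -24

-24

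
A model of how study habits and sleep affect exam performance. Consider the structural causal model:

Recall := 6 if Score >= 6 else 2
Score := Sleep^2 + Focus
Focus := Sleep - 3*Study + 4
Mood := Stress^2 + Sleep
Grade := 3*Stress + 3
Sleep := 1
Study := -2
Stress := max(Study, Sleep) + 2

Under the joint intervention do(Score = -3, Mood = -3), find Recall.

Under do(Score = -3, Mood = -3), each intervened variable's structural equation is replaced by its fixed value.
Recall = 6 if Score >= 6 else 2  [with Score=-3]  = 2

2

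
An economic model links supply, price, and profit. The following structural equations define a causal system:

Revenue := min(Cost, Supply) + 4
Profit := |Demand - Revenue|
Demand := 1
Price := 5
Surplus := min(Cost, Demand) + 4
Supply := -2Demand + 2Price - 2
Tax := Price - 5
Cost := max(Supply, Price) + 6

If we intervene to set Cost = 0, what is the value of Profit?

3

The intervention breaks the incoming arrows to Cost: Cost := max(Supply, Price) + 6 no longer applies, and Cost = 0.
Supply = -2Demand + 2Price - 2  [with Demand=1, Price=5]  = 6
Revenue = min(Cost, Supply) + 4  [with Cost=0, Supply=6]  = 4
Profit = |Demand - Revenue|  [with Demand=1, Revenue=4]  = 3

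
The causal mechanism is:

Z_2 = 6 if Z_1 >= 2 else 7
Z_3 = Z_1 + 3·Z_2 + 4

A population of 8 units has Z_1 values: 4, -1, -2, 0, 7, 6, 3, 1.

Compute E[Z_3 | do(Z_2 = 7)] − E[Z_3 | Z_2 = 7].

2.75

Every unit gets Z_2=7 under the intervention. Z_3 values become 29, 24, 23, 25, 32, 31, 28, 26; E[Z_3|do(Z_2=7)] = 27.25.
E[Z_3|Z_2=7] averages over only the 4 units with Z_2=7 (Z_1 = -1, -2, 0, 1): Z_3 = 24, 23, 25, 26, mean 24.5.
Difference = 27.25 − 24.5 = 2.75.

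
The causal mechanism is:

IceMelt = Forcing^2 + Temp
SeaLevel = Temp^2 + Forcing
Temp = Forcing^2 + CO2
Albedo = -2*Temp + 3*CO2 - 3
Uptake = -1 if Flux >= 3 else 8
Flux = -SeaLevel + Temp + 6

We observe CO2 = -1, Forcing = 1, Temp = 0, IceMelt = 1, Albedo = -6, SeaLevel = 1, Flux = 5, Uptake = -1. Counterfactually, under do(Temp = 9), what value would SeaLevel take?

82

The intervention breaks the incoming arrows to Temp: Temp = Forcing^2 + CO2 no longer applies, and Temp = 9.
SeaLevel = Temp^2 + Forcing  [with Temp=9, Forcing=1]  = 82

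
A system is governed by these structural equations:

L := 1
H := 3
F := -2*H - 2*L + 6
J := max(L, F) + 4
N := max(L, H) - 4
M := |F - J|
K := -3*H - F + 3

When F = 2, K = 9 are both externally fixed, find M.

Under do(F = 2, K = 9), each intervened variable's structural equation is replaced by its fixed value.
J = max(L, F) + 4  [with L=1, F=2]  = 6
M = |F - J|  [with F=2, J=6]  = 4

4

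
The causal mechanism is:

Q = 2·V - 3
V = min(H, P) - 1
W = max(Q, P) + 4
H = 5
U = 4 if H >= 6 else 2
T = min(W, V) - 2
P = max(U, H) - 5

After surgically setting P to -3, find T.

-6

The intervention breaks the incoming arrows to P: P = max(U, H) - 5 no longer applies, and P = -3.
V = min(H, P) - 1  [with H=5, P=-3]  = -4
Q = 2·V - 3  [with V=-4]  = -11
W = max(Q, P) + 4  [with Q=-11, P=-3]  = 1
T = min(W, V) - 2  [with W=1, V=-4]  = -6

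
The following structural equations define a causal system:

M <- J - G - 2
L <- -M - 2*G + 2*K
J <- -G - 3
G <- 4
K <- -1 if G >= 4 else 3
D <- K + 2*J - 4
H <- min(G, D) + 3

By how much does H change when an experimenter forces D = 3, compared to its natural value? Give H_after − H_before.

22

Intervening sets D = 3 and removes its equation (D <- K + 2*J - 4).
H = min(G, D) + 3  [with G=4, D=3]  = 6
Without intervention: J = -G - 3  [with G=4]  = -7; K = -1 if G >= 4 else 3  [with G=4]  = -1; D = K + 2*J - 4  [with K=-1, J=-7]  = -19; H = min(G, D) + 3  [with G=4, D=-19]  = -16.
Change = 6 − (-16) = 22.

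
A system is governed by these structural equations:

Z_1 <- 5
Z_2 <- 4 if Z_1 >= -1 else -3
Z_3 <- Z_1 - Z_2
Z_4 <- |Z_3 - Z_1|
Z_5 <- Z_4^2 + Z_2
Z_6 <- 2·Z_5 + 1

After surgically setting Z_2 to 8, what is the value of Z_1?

Under do(Z_2=8), the mechanism Z_2 <- 4 if Z_1 >= -1 else -3 is discarded; Z_2 is fixed at 8.
Z_1 is not downstream of the intervention, so its value is determined by the original equations.

5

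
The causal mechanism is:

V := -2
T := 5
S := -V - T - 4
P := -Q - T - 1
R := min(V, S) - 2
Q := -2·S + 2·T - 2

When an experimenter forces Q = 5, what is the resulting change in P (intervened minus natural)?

17

Under do(Q=5), the mechanism Q := -2·S + 2·T - 2 is discarded; Q is fixed at 5.
P = -Q - T - 1  [with Q=5, T=5]  = -11
Without intervention: S = -V - T - 4  [with V=-2, T=5]  = -7; Q = -2·S + 2·T - 2  [with S=-7, T=5]  = 22; P = -Q - T - 1  [with Q=22, T=5]  = -28.
Change = -11 − (-28) = 17.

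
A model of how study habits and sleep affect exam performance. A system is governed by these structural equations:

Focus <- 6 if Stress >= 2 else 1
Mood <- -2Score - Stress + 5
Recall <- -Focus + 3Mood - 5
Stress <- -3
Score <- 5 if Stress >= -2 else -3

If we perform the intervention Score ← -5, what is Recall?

do(Score=-5) replaces the equation Score <- 5 if Stress >= -2 else -3 with the constant Score = -5.
Focus = 6 if Stress >= 2 else 1  [with Stress=-3]  = 1
Mood = -2Score - Stress + 5  [with Score=-5, Stress=-3]  = 18
Recall = -Focus + 3Mood - 5  [with Focus=1, Mood=18]  = 48

48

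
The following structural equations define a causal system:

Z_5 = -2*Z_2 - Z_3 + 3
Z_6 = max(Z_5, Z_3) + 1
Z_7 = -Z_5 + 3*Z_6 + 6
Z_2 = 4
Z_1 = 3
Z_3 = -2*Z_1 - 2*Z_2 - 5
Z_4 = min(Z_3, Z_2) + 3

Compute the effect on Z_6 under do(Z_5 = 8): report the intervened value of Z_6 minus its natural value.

-6

The intervention breaks the incoming arrows to Z_5: Z_5 = -2*Z_2 - Z_3 + 3 no longer applies, and Z_5 = 8.
Z_3 = -2*Z_1 - 2*Z_2 - 5  [with Z_1=3, Z_2=4]  = -19
Z_6 = max(Z_5, Z_3) + 1  [with Z_5=8, Z_3=-19]  = 9
Without intervention: Z_3 = -2*Z_1 - 2*Z_2 - 5  [with Z_1=3, Z_2=4]  = -19; Z_5 = -2*Z_2 - Z_3 + 3  [with Z_2=4, Z_3=-19]  = 14; Z_6 = max(Z_5, Z_3) + 1  [with Z_5=14, Z_3=-19]  = 15.
Change = 9 − 15 = -6.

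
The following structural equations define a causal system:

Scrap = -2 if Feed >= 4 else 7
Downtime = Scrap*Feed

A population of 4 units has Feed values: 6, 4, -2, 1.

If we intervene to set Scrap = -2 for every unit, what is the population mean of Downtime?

-4.5

Every unit gets Scrap=-2 under the intervention. Downtime values become -12, -8, 4, -2; E[Downtime|do(Scrap=-2)] = -4.5.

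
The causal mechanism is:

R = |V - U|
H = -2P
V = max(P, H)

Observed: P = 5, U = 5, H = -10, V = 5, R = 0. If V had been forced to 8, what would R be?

3

Intervening sets V = 8 and removes its equation (V = max(P, H)).
R = |V - U|  [with V=8, U=5]  = 3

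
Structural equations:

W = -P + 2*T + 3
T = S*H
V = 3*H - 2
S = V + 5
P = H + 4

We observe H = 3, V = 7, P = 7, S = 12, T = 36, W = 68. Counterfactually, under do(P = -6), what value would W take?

The intervention breaks the incoming arrows to P: P = H + 4 no longer applies, and P = -6.
V = 3*H - 2  [with H=3]  = 7
S = V + 5  [with V=7]  = 12
T = S*H  [with S=12, H=3]  = 36
W = -P + 2*T + 3  [with P=-6, T=36]  = 81

81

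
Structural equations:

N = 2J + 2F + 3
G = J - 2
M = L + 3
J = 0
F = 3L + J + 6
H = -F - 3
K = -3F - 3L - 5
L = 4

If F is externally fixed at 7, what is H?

The intervention breaks the incoming arrows to F: F = 3L + J + 6 no longer applies, and F = 7.
H = -F - 3  [with F=7]  = -10

-10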